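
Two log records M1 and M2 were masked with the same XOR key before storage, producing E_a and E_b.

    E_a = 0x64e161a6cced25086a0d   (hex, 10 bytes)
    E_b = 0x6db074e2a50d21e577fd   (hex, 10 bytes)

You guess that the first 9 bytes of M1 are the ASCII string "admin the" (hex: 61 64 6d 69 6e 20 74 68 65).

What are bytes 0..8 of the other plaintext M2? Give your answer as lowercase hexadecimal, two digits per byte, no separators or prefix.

First, E_a ⊕ E_b = (M1 ⊕ K) ⊕ (M2 ⊕ K) = M1 ⊕ M2, so the key drops out. Then M2 = (M1 ⊕ M2) ⊕ M1 over the first 9 bytes.
byte 0: (64 xor 6d) xor 61 = 09 xor 61 = 68
byte 1: (e1 xor b0) xor 64 = 51 xor 64 = 35
byte 2: (61 xor 74) xor 6d = 15 xor 6d = 78
byte 3: (a6 xor e2) xor 69 = 44 xor 69 = 2d
byte 4: (cc xor a5) xor 6e = 69 xor 6e = 07
byte 5: (ed xor 0d) xor 20 = e0 xor 20 = c0
byte 6: (25 xor 21) xor 74 = 04 xor 74 = 70
byte 7: (08 xor e5) xor 68 = ed xor 68 = 85
byte 8: (6a xor 77) xor 65 = 1d xor 65 = 78

6835782d07c0708578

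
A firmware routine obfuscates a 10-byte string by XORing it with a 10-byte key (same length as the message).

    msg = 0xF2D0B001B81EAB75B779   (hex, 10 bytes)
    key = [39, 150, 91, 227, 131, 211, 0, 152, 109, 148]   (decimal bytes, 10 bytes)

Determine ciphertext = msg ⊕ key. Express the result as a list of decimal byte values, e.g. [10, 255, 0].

XOR is its own inverse, so applying the key byte-wise gives the result directly.
f2 XOR 27 = d5
d0 XOR 96 = 46
b0 XOR 5b = eb
01 XOR e3 = e2
b8 XOR 83 = 3b
1e XOR d3 = cd
ab XOR 00 = ab
75 XOR 98 = ed
b7 XOR 6d = da
79 XOR 94 = ed

[213, 70, 235, 226, 59, 205, 171, 237, 218, 237]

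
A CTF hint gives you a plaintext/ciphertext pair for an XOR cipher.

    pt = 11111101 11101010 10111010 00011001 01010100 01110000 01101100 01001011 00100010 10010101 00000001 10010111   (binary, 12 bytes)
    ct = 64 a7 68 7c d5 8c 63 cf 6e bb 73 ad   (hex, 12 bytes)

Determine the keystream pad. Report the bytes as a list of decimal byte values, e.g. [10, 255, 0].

[153, 77, 210, 101, 129, 252, 15, 132, 76, 46, 114, 58]

Since ct = pt ⊕ pad, XORing both sides with pt gives pad = pt ⊕ ct.
fd xor 64 = 99
ea xor a7 = 4d
ba xor 68 = d2
19 xor 7c = 65
54 xor d5 = 81
70 xor 8c = fc
6c xor 63 = 0f
4b xor cf = 84
22 xor 6e = 4c
95 xor bb = 2e
01 xor 73 = 72
97 xor ad = 3a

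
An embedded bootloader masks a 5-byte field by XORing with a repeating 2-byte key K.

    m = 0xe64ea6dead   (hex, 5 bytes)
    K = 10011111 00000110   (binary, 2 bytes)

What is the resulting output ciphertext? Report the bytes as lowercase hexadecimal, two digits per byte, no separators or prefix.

794839d832

The 2-byte key repeats, so the effective keystream is 9f 06 9f 06 9f.
byte 0: e6 xor 9f = 79
byte 1: 4e xor 06 = 48
byte 2: a6 xor 9f = 39
byte 3: de xor 06 = d8
byte 4: ad xor 9f = 32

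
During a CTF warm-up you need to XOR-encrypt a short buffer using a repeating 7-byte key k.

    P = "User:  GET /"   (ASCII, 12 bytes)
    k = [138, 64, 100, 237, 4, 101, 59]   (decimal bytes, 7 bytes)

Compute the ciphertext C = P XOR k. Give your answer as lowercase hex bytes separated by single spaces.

The 7-byte key repeats, so the effective keystream is 8a 40 64 ed 04 65 3b 8a 40 64 ed 04.
byte 0: 55 xor 8a = df
byte 1: 73 xor 40 = 33
byte 2: 65 xor 64 = 01
byte 3: 72 xor ed = 9f
byte 4: 3a xor 04 = 3e
byte 5: 20 xor 65 = 45
byte 6: 20 xor 3b = 1b
byte 7: 47 xor 8a = cd
byte 8: 45 xor 40 = 05
byte 9: 54 xor 64 = 30
byte 10: 20 xor ed = cd
byte 11: 2f xor 04 = 2b

df 33 01 9f 3e 45 1b cd 05 30 cd 2b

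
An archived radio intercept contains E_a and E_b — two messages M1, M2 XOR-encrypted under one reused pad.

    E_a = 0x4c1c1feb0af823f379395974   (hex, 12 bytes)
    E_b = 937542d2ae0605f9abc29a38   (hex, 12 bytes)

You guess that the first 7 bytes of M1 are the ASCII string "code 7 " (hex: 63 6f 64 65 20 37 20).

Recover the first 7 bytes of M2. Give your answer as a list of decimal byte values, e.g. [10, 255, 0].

First, E_a ⊕ E_b = (M1 ⊕ K) ⊕ (M2 ⊕ K) = M1 ⊕ M2, so the key drops out. Then M2 = (M1 ⊕ M2) ⊕ M1 over the first 7 bytes.
byte 0: (4c ⊕ 93) ⊕ 63 = df ⊕ 63 = bc
byte 1: (1c ⊕ 75) ⊕ 6f = 69 ⊕ 6f = 06
byte 2: (1f ⊕ 42) ⊕ 64 = 5d ⊕ 64 = 39
byte 3: (eb ⊕ d2) ⊕ 65 = 39 ⊕ 65 = 5c
byte 4: (0a ⊕ ae) ⊕ 20 = a4 ⊕ 20 = 84
byte 5: (f8 ⊕ 06) ⊕ 37 = fe ⊕ 37 = c9
byte 6: (23 ⊕ 05) ⊕ 20 = 26 ⊕ 20 = 06

[188, 6, 57, 92, 132, 201, 6]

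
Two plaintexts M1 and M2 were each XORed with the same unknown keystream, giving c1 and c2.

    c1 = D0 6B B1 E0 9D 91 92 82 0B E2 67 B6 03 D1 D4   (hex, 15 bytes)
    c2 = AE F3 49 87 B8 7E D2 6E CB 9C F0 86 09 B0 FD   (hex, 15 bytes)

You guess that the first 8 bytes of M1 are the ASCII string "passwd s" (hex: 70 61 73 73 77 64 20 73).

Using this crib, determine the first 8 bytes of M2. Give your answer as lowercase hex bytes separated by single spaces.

0e f9 8b 14 52 8b 60 9f

First, c1 ⊕ c2 = (M1 ⊕ K) ⊕ (M2 ⊕ K) = M1 ⊕ M2, so the key drops out. Then M2 = (M1 ⊕ M2) ⊕ M1 over the first 8 bytes.
byte 0: (d0 ^ ae) ^ 70 = 7e ^ 70 = 0e
byte 1: (6b ^ f3) ^ 61 = 98 ^ 61 = f9
byte 2: (b1 ^ 49) ^ 73 = f8 ^ 73 = 8b
byte 3: (e0 ^ 87) ^ 73 = 67 ^ 73 = 14
byte 4: (9d ^ b8) ^ 77 = 25 ^ 77 = 52
byte 5: (91 ^ 7e) ^ 64 = ef ^ 64 = 8b
byte 6: (92 ^ d2) ^ 20 = 40 ^ 20 = 60
byte 7: (82 ^ 6e) ^ 73 = ec ^ 73 = 9f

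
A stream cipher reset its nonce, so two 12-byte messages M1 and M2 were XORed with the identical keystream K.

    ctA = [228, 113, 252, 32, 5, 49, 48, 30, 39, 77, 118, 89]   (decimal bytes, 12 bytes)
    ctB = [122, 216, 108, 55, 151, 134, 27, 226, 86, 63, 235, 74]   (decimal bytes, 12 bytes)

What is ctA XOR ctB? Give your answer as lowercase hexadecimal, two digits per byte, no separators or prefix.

ctA ⊕ ctB = (M1 ⊕ K) ⊕ (M2 ⊕ K) = M1 ⊕ M2 — the shared key cancels under XOR.
byte 0: 228 xor 122 = 158
byte 1: 113 xor 216 = 169
byte 2: 252 xor 108 = 144
byte 3:  32 xor  55 =  23
byte 4:   5 xor 151 = 146
byte 5:  49 xor 134 = 183
byte 6:  48 xor  27 =  43
byte 7:  30 xor 226 = 252
byte 8:  39 xor  86 = 113
byte 9:  77 xor  63 = 114
byte 10: 118 xor 235 = 157
byte 11:  89 xor  74 =  19

9ea9901792b72bfc71729d13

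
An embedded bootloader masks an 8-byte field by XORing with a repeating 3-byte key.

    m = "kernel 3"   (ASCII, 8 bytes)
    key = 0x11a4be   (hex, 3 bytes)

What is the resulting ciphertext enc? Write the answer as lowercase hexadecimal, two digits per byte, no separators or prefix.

7ac1cc7fc1d23197

The 3-byte key repeats, so the effective keystream is 11 a4 be 11 a4 be 11 a4.
byte 0: 6b ⊕ 11 = 7a
byte 1: 65 ⊕ a4 = c1
byte 2: 72 ⊕ be = cc
byte 3: 6e ⊕ 11 = 7f
byte 4: 65 ⊕ a4 = c1
byte 5: 6c ⊕ be = d2
byte 6: 20 ⊕ 11 = 31
byte 7: 33 ⊕ a4 = 97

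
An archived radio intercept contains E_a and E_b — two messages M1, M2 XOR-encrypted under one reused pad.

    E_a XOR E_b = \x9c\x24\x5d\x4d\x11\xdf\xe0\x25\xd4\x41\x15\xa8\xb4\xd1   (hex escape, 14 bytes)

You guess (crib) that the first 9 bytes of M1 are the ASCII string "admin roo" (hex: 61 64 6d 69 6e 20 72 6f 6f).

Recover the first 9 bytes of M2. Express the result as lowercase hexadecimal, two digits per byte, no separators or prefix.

Since E_a ⊕ E_b = M1 ⊕ M2, XORing with the guessed M1 bytes yields the corresponding M2 bytes: M2 = (E_a ⊕ E_b) ⊕ M1.
byte 0: 9c ^ 61 = fd
byte 1: 24 ^ 64 = 40
byte 2: 5d ^ 6d = 30
byte 3: 4d ^ 69 = 24
byte 4: 11 ^ 6e = 7f
byte 5: df ^ 20 = ff
byte 6: e0 ^ 72 = 92
byte 7: 25 ^ 6f = 4a
byte 8: d4 ^ 6f = bb

fd4030247fff924abb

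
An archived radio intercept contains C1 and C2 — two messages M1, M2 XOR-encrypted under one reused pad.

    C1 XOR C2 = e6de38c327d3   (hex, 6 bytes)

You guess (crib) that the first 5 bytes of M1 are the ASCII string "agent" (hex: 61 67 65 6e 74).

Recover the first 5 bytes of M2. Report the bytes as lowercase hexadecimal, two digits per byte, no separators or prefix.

87b95dad53

Since C1 ⊕ C2 = M1 ⊕ M2, XORing with the guessed M1 bytes yields the corresponding M2 bytes: M2 = (C1 ⊕ C2) ⊕ M1.
byte 0: e6 ^ 61 = 87
byte 1: de ^ 67 = b9
byte 2: 38 ^ 65 = 5d
byte 3: c3 ^ 6e = ad
byte 4: 27 ^ 74 = 53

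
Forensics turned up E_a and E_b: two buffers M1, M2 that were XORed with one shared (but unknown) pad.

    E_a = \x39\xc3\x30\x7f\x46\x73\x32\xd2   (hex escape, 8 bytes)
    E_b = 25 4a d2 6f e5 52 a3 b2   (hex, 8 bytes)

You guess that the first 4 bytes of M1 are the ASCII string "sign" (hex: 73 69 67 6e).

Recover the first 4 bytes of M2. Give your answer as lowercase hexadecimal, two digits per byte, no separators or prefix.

First, E_a ⊕ E_b = (M1 ⊕ K) ⊕ (M2 ⊕ K) = M1 ⊕ M2, so the key drops out. Then M2 = (M1 ⊕ M2) ⊕ M1 over the first 4 bytes.
byte 0: (39 xor 25) xor 73 = 1c xor 73 = 6f
byte 1: (c3 xor 4a) xor 69 = 89 xor 69 = e0
byte 2: (30 xor d2) xor 67 = e2 xor 67 = 85
byte 3: (7f xor 6f) xor 6e = 10 xor 6e = 7e

6fe0857e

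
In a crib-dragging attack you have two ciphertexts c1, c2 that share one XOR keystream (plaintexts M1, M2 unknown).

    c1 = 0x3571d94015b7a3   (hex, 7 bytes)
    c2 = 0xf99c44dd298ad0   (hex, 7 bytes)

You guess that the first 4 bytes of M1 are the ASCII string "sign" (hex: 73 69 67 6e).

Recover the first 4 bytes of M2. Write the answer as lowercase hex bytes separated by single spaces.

First, c1 ⊕ c2 = (M1 ⊕ K) ⊕ (M2 ⊕ K) = M1 ⊕ M2, so the key drops out. Then M2 = (M1 ⊕ M2) ⊕ M1 over the first 4 bytes.
byte 0: (35 XOR f9) XOR 73 = cc XOR 73 = bf
byte 1: (71 XOR 9c) XOR 69 = ed XOR 69 = 84
byte 2: (d9 XOR 44) XOR 67 = 9d XOR 67 = fa
byte 3: (40 XOR dd) XOR 6e = 9d XOR 6e = f3

bf 84 fa f3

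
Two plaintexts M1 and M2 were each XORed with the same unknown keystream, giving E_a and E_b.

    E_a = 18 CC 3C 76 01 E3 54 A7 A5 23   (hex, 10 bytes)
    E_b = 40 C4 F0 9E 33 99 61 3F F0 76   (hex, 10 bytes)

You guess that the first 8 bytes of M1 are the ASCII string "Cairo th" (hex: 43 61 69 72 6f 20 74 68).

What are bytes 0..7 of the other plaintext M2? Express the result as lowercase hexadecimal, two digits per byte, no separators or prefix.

First, E_a ⊕ E_b = (M1 ⊕ K) ⊕ (M2 ⊕ K) = M1 ⊕ M2, so the key drops out. Then M2 = (M1 ⊕ M2) ⊕ M1 over the first 8 bytes.
byte 0: (18 xor 40) xor 43 = 58 xor 43 = 1b
byte 1: (cc xor c4) xor 61 = 08 xor 61 = 69
byte 2: (3c xor f0) xor 69 = cc xor 69 = a5
byte 3: (76 xor 9e) xor 72 = e8 xor 72 = 9a
byte 4: (01 xor 33) xor 6f = 32 xor 6f = 5d
byte 5: (e3 xor 99) xor 20 = 7a xor 20 = 5a
byte 6: (54 xor 61) xor 74 = 35 xor 74 = 41
byte 7: (a7 xor 3f) xor 68 = 98 xor 68 = f0

1b69a59a5d5a41f0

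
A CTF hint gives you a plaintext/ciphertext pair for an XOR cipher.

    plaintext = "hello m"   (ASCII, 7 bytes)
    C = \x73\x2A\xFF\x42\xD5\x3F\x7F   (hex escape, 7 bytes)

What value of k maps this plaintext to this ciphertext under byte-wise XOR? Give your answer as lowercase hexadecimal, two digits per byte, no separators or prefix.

Since C = plaintext ⊕ k, XORing both sides with plaintext gives k = plaintext ⊕ C.
68 xor 73 = 1b
65 xor 2a = 4f
6c xor ff = 93
6c xor 42 = 2e
6f xor d5 = ba
20 xor 3f = 1f
6d xor 7f = 12

1b4f932eba1f12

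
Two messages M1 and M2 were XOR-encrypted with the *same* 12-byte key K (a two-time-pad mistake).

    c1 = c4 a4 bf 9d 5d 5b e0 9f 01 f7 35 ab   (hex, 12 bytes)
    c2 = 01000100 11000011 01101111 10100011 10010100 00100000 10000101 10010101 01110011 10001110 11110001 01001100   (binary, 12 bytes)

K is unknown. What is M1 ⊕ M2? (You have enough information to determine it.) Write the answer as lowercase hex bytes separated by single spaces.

c1 ⊕ c2 = (M1 ⊕ K) ⊕ (M2 ⊕ K) = M1 ⊕ M2 — the shared key cancels under XOR.
byte 0: 196 XOR  68 = 128
byte 1: 164 XOR 195 = 103
byte 2: 191 XOR 111 = 208
byte 3: 157 XOR 163 =  62
byte 4:  93 XOR 148 = 201
byte 5:  91 XOR  32 = 123
byte 6: 224 XOR 133 = 101
byte 7: 159 XOR 149 =  10
byte 8:   1 XOR 115 = 114
byte 9: 247 XOR 142 = 121
byte 10:  53 XOR 241 = 196
byte 11: 171 XOR  76 = 231

80 67 d0 3e c9 7b 65 0a 72 79 c4 e7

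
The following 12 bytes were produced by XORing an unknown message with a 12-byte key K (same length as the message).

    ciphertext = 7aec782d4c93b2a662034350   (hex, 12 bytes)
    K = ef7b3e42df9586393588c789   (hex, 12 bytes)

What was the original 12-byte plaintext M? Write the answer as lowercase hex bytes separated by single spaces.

XOR is its own inverse, so applying the key byte-wise gives the result directly.
byte 0: 7a ⊕ ef = 95
byte 1: ec ⊕ 7b = 97
byte 2: 78 ⊕ 3e = 46
byte 3: 2d ⊕ 42 = 6f
byte 4: 4c ⊕ df = 93
byte 5: 93 ⊕ 95 = 06
byte 6: b2 ⊕ 86 = 34
byte 7: a6 ⊕ 39 = 9f
byte 8: 62 ⊕ 35 = 57
byte 9: 03 ⊕ 88 = 8b
byte 10: 43 ⊕ c7 = 84
byte 11: 50 ⊕ 89 = d9

95 97 46 6f 93 06 34 9f 57 8b 84 d9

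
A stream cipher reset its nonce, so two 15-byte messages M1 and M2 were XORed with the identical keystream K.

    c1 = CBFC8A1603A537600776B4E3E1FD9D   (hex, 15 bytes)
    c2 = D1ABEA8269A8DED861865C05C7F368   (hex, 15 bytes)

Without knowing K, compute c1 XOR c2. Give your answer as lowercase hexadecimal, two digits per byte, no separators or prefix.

1a5760946a0de9b866f0e8e6260ef5

c1 ⊕ c2 = (M1 ⊕ K) ⊕ (M2 ⊕ K) = M1 ⊕ M2 — the shared key cancels under XOR.
cb ⊕ d1 = 1a
fc ⊕ ab = 57
8a ⊕ ea = 60
16 ⊕ 82 = 94
03 ⊕ 69 = 6a
a5 ⊕ a8 = 0d
37 ⊕ de = e9
60 ⊕ d8 = b8
07 ⊕ 61 = 66
76 ⊕ 86 = f0
b4 ⊕ 5c = e8
e3 ⊕ 05 = e6
e1 ⊕ c7 = 26
fd ⊕ f3 = 0e
9d ⊕ 68 = f5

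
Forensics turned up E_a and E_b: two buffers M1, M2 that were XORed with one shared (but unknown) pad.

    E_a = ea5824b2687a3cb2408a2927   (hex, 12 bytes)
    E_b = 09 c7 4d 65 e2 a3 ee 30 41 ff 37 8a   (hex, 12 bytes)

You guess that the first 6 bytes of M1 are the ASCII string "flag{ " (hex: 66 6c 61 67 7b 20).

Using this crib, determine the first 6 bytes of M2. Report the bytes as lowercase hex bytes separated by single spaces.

85 f3 08 b0 f1 f9

First, E_a ⊕ E_b = (M1 ⊕ K) ⊕ (M2 ⊕ K) = M1 ⊕ M2, so the key drops out. Then M2 = (M1 ⊕ M2) ⊕ M1 over the first 6 bytes.
byte 0: (ea ^ 09) ^ 66 = e3 ^ 66 = 85
byte 1: (58 ^ c7) ^ 6c = 9f ^ 6c = f3
byte 2: (24 ^ 4d) ^ 61 = 69 ^ 61 = 08
byte 3: (b2 ^ 65) ^ 67 = d7 ^ 67 = b0
byte 4: (68 ^ e2) ^ 7b = 8a ^ 7b = f1
byte 5: (7a ^ a3) ^ 20 = d9 ^ 20 = f9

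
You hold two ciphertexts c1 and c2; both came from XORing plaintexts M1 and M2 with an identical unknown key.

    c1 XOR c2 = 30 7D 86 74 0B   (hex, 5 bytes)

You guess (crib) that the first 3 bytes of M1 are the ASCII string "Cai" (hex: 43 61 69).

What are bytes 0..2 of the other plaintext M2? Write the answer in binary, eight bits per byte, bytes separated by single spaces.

Since c1 ⊕ c2 = M1 ⊕ M2, XORing with the guessed M1 bytes yields the corresponding M2 bytes: M2 = (c1 ⊕ c2) ⊕ M1.
30 xor 43 = 73
7d xor 61 = 1c
86 xor 69 = ef

01110011 00011100 11101111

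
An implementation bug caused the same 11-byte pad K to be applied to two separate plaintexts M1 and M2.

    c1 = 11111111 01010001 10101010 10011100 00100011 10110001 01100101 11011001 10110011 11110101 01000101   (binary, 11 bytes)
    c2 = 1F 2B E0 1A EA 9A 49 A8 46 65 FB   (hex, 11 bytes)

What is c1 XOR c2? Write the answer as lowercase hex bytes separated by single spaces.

e0 7a 4a 86 c9 2b 2c 71 f5 90 be

c1 ⊕ c2 = (M1 ⊕ K) ⊕ (M2 ⊕ K) = M1 ⊕ M2 — the shared key cancels under XOR.
ff xor 1f = e0
51 xor 2b = 7a
aa xor e0 = 4a
9c xor 1a = 86
23 xor ea = c9
b1 xor 9a = 2b
65 xor 49 = 2c
d9 xor a8 = 71
b3 xor 46 = f5
f5 xor 65 = 90
45 xor fb = be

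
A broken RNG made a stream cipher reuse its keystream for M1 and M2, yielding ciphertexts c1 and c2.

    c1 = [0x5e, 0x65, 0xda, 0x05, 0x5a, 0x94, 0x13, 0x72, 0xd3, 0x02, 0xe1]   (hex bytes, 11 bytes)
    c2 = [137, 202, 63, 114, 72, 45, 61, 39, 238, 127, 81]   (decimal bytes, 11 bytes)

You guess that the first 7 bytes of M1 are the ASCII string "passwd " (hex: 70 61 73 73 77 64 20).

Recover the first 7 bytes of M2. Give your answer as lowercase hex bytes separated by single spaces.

First, c1 ⊕ c2 = (M1 ⊕ K) ⊕ (M2 ⊕ K) = M1 ⊕ M2, so the key drops out. Then M2 = (M1 ⊕ M2) ⊕ M1 over the first 7 bytes.
byte 0: (5e ⊕ 89) ⊕ 70 = d7 ⊕ 70 = a7
byte 1: (65 ⊕ ca) ⊕ 61 = af ⊕ 61 = ce
byte 2: (da ⊕ 3f) ⊕ 73 = e5 ⊕ 73 = 96
byte 3: (05 ⊕ 72) ⊕ 73 = 77 ⊕ 73 = 04
byte 4: (5a ⊕ 48) ⊕ 77 = 12 ⊕ 77 = 65
byte 5: (94 ⊕ 2d) ⊕ 64 = b9 ⊕ 64 = dd
byte 6: (13 ⊕ 3d) ⊕ 20 = 2e ⊕ 20 = 0e

a7 ce 96 04 65 dd 0e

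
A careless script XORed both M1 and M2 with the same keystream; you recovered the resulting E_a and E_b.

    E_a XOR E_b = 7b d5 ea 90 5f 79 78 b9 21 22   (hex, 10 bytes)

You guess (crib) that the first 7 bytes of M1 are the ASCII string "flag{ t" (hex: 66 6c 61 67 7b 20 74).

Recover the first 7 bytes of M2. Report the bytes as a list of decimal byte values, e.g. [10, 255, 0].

Since E_a ⊕ E_b = M1 ⊕ M2, XORing with the guessed M1 bytes yields the corresponding M2 bytes: M2 = (E_a ⊕ E_b) ⊕ M1.
byte 0: 7b xor 66 = 1d
byte 1: d5 xor 6c = b9
byte 2: ea xor 61 = 8b
byte 3: 90 xor 67 = f7
byte 4: 5f xor 7b = 24
byte 5: 79 xor 20 = 59
byte 6: 78 xor 74 = 0c

[29, 185, 139, 247, 36, 89, 12]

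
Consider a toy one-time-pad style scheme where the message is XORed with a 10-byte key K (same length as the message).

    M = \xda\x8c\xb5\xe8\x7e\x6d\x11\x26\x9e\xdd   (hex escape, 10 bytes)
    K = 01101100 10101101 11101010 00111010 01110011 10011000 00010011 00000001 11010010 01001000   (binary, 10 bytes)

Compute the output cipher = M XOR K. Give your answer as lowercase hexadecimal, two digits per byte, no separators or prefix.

b6215fd20df502274c95

XOR is its own inverse, so applying the key byte-wise gives the result directly.
da ⊕ 6c = b6
8c ⊕ ad = 21
b5 ⊕ ea = 5f
e8 ⊕ 3a = d2
7e ⊕ 73 = 0d
6d ⊕ 98 = f5
11 ⊕ 13 = 02
26 ⊕ 01 = 27
9e ⊕ d2 = 4c
dd ⊕ 48 = 95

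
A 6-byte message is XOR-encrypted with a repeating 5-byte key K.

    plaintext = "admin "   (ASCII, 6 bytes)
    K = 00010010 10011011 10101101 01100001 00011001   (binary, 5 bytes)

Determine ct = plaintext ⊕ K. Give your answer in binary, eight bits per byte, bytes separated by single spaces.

01110011 11111111 11000000 00001000 01110111 00110010

The 5-byte key repeats, so the effective keystream is 12 9b ad 61 19 12.
byte 0: 61 ^ 12 = 73
byte 1: 64 ^ 9b = ff
byte 2: 6d ^ ad = c0
byte 3: 69 ^ 61 = 08
byte 4: 6e ^ 19 = 77
byte 5: 20 ^ 12 = 32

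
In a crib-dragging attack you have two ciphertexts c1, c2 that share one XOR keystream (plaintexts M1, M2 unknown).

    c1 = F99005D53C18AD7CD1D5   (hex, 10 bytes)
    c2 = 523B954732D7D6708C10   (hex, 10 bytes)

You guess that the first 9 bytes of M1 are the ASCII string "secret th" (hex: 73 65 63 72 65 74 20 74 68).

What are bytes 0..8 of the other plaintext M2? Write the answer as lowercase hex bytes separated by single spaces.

d8 ce f3 e0 6b bb 5b 78 35

First, c1 ⊕ c2 = (M1 ⊕ K) ⊕ (M2 ⊕ K) = M1 ⊕ M2, so the key drops out. Then M2 = (M1 ⊕ M2) ⊕ M1 over the first 9 bytes.
byte 0: (f9 ⊕ 52) ⊕ 73 = ab ⊕ 73 = d8
byte 1: (90 ⊕ 3b) ⊕ 65 = ab ⊕ 65 = ce
byte 2: (05 ⊕ 95) ⊕ 63 = 90 ⊕ 63 = f3
byte 3: (d5 ⊕ 47) ⊕ 72 = 92 ⊕ 72 = e0
byte 4: (3c ⊕ 32) ⊕ 65 = 0e ⊕ 65 = 6b
byte 5: (18 ⊕ d7) ⊕ 74 = cf ⊕ 74 = bb
byte 6: (ad ⊕ d6) ⊕ 20 = 7b ⊕ 20 = 5b
byte 7: (7c ⊕ 70) ⊕ 74 = 0c ⊕ 74 = 78
byte 8: (d1 ⊕ 8c) ⊕ 68 = 5d ⊕ 68 = 35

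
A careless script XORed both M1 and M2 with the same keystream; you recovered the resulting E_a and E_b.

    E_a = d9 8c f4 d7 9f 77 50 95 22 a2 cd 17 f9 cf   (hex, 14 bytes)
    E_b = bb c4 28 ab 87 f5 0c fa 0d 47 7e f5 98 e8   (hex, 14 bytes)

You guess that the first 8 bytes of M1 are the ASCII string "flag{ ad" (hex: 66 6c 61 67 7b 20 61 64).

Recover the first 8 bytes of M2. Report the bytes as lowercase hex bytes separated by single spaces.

First, E_a ⊕ E_b = (M1 ⊕ K) ⊕ (M2 ⊕ K) = M1 ⊕ M2, so the key drops out. Then M2 = (M1 ⊕ M2) ⊕ M1 over the first 8 bytes.
byte 0: (d9 ⊕ bb) ⊕ 66 = 62 ⊕ 66 = 04
byte 1: (8c ⊕ c4) ⊕ 6c = 48 ⊕ 6c = 24
byte 2: (f4 ⊕ 28) ⊕ 61 = dc ⊕ 61 = bd
byte 3: (d7 ⊕ ab) ⊕ 67 = 7c ⊕ 67 = 1b
byte 4: (9f ⊕ 87) ⊕ 7b = 18 ⊕ 7b = 63
byte 5: (77 ⊕ f5) ⊕ 20 = 82 ⊕ 20 = a2
byte 6: (50 ⊕ 0c) ⊕ 61 = 5c ⊕ 61 = 3d
byte 7: (95 ⊕ fa) ⊕ 64 = 6f ⊕ 64 = 0b

04 24 bd 1b 63 a2 3d 0b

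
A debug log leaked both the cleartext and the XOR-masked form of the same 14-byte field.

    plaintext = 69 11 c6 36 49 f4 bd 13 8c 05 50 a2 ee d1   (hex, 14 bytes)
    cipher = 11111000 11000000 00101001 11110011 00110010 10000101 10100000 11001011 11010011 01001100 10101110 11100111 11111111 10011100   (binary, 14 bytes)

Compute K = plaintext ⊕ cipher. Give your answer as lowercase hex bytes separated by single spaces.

Since cipher = plaintext ⊕ K, XORing both sides with plaintext gives K = plaintext ⊕ cipher.
byte 0: 105 xor 248 = 145
byte 1:  17 xor 192 = 209
byte 2: 198 xor  41 = 239
byte 3:  54 xor 243 = 197
byte 4:  73 xor  50 = 123
byte 5: 244 xor 133 = 113
byte 6: 189 xor 160 =  29
byte 7:  19 xor 203 = 216
byte 8: 140 xor 211 =  95
byte 9:   5 xor  76 =  73
byte 10:  80 xor 174 = 254
byte 11: 162 xor 231 =  69
byte 12: 238 xor 255 =  17
byte 13: 209 xor 156 =  77

91 d1 ef c5 7b 71 1d d8 5f 49 fe 45 11 4d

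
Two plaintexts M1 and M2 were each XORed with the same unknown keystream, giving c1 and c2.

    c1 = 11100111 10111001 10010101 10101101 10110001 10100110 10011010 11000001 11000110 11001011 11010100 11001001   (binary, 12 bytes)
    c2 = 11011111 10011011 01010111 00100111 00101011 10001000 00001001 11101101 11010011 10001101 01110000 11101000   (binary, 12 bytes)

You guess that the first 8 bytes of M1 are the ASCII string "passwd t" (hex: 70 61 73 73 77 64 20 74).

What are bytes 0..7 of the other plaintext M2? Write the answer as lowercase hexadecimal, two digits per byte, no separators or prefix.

4843b1f9ed4ab358

First, c1 ⊕ c2 = (M1 ⊕ K) ⊕ (M2 ⊕ K) = M1 ⊕ M2, so the key drops out. Then M2 = (M1 ⊕ M2) ⊕ M1 over the first 8 bytes.
byte 0: (e7 XOR df) XOR 70 = 38 XOR 70 = 48
byte 1: (b9 XOR 9b) XOR 61 = 22 XOR 61 = 43
byte 2: (95 XOR 57) XOR 73 = c2 XOR 73 = b1
byte 3: (ad XOR 27) XOR 73 = 8a XOR 73 = f9
byte 4: (b1 XOR 2b) XOR 77 = 9a XOR 77 = ed
byte 5: (a6 XOR 88) XOR 64 = 2e XOR 64 = 4a
byte 6: (9a XOR 09) XOR 20 = 93 XOR 20 = b3
byte 7: (c1 XOR ed) XOR 74 = 2c XOR 74 = 58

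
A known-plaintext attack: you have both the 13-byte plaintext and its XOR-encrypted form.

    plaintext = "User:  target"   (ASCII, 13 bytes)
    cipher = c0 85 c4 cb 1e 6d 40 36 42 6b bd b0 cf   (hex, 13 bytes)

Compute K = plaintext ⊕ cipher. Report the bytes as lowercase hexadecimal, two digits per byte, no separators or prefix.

95f6a1b9244d60422319dad5bb

Since cipher = plaintext ⊕ K, XORing both sides with plaintext gives K = plaintext ⊕ cipher.
byte 0: 55 XOR c0 = 95
byte 1: 73 XOR 85 = f6
byte 2: 65 XOR c4 = a1
byte 3: 72 XOR cb = b9
byte 4: 3a XOR 1e = 24
byte 5: 20 XOR 6d = 4d
byte 6: 20 XOR 40 = 60
byte 7: 74 XOR 36 = 42
byte 8: 61 XOR 42 = 23
byte 9: 72 XOR 6b = 19
byte 10: 67 XOR bd = da
byte 11: 65 XOR b0 = d5
byte 12: 74 XOR cf = bb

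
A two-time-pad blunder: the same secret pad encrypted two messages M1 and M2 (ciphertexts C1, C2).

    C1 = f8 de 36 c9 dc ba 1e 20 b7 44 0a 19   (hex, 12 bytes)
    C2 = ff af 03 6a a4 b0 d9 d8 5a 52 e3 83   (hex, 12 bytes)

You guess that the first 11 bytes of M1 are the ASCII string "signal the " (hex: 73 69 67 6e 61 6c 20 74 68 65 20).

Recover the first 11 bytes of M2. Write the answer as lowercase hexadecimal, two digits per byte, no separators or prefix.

741852cd1966e78c8573c9

First, C1 ⊕ C2 = (M1 ⊕ K) ⊕ (M2 ⊕ K) = M1 ⊕ M2, so the key drops out. Then M2 = (M1 ⊕ M2) ⊕ M1 over the first 11 bytes.
byte 0: (f8 XOR ff) XOR 73 = 07 XOR 73 = 74
byte 1: (de XOR af) XOR 69 = 71 XOR 69 = 18
byte 2: (36 XOR 03) XOR 67 = 35 XOR 67 = 52
byte 3: (c9 XOR 6a) XOR 6e = a3 XOR 6e = cd
byte 4: (dc XOR a4) XOR 61 = 78 XOR 61 = 19
byte 5: (ba XOR b0) XOR 6c = 0a XOR 6c = 66
byte 6: (1e XOR d9) XOR 20 = c7 XOR 20 = e7
byte 7: (20 XOR d8) XOR 74 = f8 XOR 74 = 8c
byte 8: (b7 XOR 5a) XOR 68 = ed XOR 68 = 85
byte 9: (44 XOR 52) XOR 65 = 16 XOR 65 = 73
byte 10: (0a XOR e3) XOR 20 = e9 XOR 20 = c9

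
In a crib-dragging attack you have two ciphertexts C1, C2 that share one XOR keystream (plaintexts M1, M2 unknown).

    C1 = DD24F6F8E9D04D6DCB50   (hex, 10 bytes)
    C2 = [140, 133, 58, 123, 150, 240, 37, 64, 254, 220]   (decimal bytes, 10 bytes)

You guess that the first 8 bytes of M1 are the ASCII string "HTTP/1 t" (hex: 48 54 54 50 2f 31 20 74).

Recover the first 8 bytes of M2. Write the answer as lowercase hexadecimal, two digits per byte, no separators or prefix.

First, C1 ⊕ C2 = (M1 ⊕ K) ⊕ (M2 ⊕ K) = M1 ⊕ M2, so the key drops out. Then M2 = (M1 ⊕ M2) ⊕ M1 over the first 8 bytes.
byte 0: (dd xor 8c) xor 48 = 51 xor 48 = 19
byte 1: (24 xor 85) xor 54 = a1 xor 54 = f5
byte 2: (f6 xor 3a) xor 54 = cc xor 54 = 98
byte 3: (f8 xor 7b) xor 50 = 83 xor 50 = d3
byte 4: (e9 xor 96) xor 2f = 7f xor 2f = 50
byte 5: (d0 xor f0) xor 31 = 20 xor 31 = 11
byte 6: (4d xor 25) xor 20 = 68 xor 20 = 48
byte 7: (6d xor 40) xor 74 = 2d xor 74 = 59

19f598d350114859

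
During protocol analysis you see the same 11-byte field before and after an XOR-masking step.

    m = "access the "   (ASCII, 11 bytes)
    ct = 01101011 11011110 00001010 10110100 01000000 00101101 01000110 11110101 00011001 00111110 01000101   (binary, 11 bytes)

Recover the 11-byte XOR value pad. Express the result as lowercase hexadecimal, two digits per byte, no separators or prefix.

Since ct = m ⊕ pad, XORing both sides with m gives pad = m ⊕ ct.
byte 0: 61 xor 6b = 0a
byte 1: 63 xor de = bd
byte 2: 63 xor 0a = 69
byte 3: 65 xor b4 = d1
byte 4: 73 xor 40 = 33
byte 5: 73 xor 2d = 5e
byte 6: 20 xor 46 = 66
byte 7: 74 xor f5 = 81
byte 8: 68 xor 19 = 71
byte 9: 65 xor 3e = 5b
byte 10: 20 xor 45 = 65

0abd69d1335e6681715b65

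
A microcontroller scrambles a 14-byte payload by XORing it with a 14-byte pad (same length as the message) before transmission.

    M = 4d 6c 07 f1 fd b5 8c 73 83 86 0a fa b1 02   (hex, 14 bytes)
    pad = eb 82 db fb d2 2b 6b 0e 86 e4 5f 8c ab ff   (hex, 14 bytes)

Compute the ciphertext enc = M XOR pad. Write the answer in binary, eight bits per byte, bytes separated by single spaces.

10100110 11101110 11011100 00001010 00101111 10011110 11100111 01111101 00000101 01100010 01010101 01110110 00011010 11111101

 77 ⊕ 235 = 166
108 ⊕ 130 = 238
  7 ⊕ 219 = 220
241 ⊕ 251 =  10
253 ⊕ 210 =  47
181 ⊕  43 = 158
140 ⊕ 107 = 231
115 ⊕  14 = 125
131 ⊕ 134 =   5
134 ⊕ 228 =  98
 10 ⊕  95 =  85
250 ⊕ 140 = 118
177 ⊕ 171 =  26
  2 ⊕ 255 = 253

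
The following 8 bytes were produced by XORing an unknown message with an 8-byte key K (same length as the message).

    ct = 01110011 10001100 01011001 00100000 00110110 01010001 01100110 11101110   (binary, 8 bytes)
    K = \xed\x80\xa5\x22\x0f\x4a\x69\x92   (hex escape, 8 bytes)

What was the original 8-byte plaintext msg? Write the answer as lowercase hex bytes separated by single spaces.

01110011 XOR 11101101 = 10011110
10001100 XOR 10000000 = 00001100
01011001 XOR 10100101 = 11111100
00100000 XOR 00100010 = 00000010
00110110 XOR 00001111 = 00111001
01010001 XOR 01001010 = 00011011
01100110 XOR 01101001 = 00001111
11101110 XOR 10010010 = 01111100

9e 0c fc 02 39 1b 0f 7c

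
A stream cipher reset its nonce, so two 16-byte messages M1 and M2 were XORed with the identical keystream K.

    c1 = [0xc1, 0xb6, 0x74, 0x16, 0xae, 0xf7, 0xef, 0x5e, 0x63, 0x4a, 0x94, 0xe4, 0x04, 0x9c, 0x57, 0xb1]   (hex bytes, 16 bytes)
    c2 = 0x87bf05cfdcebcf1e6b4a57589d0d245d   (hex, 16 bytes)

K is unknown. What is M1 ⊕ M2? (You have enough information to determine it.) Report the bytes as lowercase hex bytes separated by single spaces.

c1 ⊕ c2 = (M1 ⊕ K) ⊕ (M2 ⊕ K) = M1 ⊕ M2 — the shared key cancels under XOR.
byte 0: c1 xor 87 = 46
byte 1: b6 xor bf = 09
byte 2: 74 xor 05 = 71
byte 3: 16 xor cf = d9
byte 4: ae xor dc = 72
byte 5: f7 xor eb = 1c
byte 6: ef xor cf = 20
byte 7: 5e xor 1e = 40
byte 8: 63 xor 6b = 08
byte 9: 4a xor 4a = 00
byte 10: 94 xor 57 = c3
byte 11: e4 xor 58 = bc
byte 12: 04 xor 9d = 99
byte 13: 9c xor 0d = 91
byte 14: 57 xor 24 = 73
byte 15: b1 xor 5d = ec

46 09 71 d9 72 1c 20 40 08 00 c3 bc 99 91 73 ec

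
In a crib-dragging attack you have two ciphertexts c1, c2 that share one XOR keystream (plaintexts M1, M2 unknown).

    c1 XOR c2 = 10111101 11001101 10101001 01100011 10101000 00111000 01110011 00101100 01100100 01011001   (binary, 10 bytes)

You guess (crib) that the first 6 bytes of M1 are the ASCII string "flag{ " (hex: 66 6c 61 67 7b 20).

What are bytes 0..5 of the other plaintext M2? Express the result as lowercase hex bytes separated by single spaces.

Since c1 ⊕ c2 = M1 ⊕ M2, XORing with the guessed M1 bytes yields the corresponding M2 bytes: M2 = (c1 ⊕ c2) ⊕ M1.
10111101 XOR 01100110 = 11011011
11001101 XOR 01101100 = 10100001
10101001 XOR 01100001 = 11001000
01100011 XOR 01100111 = 00000100
10101000 XOR 01111011 = 11010011
00111000 XOR 00100000 = 00011000

db a1 c8 04 d3 18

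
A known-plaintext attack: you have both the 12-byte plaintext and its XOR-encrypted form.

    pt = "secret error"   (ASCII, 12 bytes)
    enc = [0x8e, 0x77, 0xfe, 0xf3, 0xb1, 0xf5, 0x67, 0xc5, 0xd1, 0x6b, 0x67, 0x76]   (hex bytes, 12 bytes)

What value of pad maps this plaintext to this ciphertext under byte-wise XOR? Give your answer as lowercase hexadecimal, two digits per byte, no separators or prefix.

fd129d81d48147a0a3190804

Since enc = pt ⊕ pad, XORing both sides with pt gives pad = pt ⊕ enc.
73 ^ 8e = fd
65 ^ 77 = 12
63 ^ fe = 9d
72 ^ f3 = 81
65 ^ b1 = d4
74 ^ f5 = 81
20 ^ 67 = 47
65 ^ c5 = a0
72 ^ d1 = a3
72 ^ 6b = 19
6f ^ 67 = 08
72 ^ 76 = 04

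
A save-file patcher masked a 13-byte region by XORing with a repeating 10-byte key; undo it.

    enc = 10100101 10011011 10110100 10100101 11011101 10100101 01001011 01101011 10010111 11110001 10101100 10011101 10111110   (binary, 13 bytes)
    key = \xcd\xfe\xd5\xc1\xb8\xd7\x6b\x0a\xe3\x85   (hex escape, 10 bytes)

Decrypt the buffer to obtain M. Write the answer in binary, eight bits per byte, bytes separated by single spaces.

01101000 01100101 01100001 01100100 01100101 01110010 00100000 01100001 01110100 01110100 01100001 01100011 01101011

The 10-byte key repeats, so the effective keystream is cd fe d5 c1 b8 d7 6b 0a e3 85 cd fe d5.
byte 0: 165 XOR 205 = 104
byte 1: 155 XOR 254 = 101
byte 2: 180 XOR 213 =  97
byte 3: 165 XOR 193 = 100
byte 4: 221 XOR 184 = 101
byte 5: 165 XOR 215 = 114
byte 6:  75 XOR 107 =  32
byte 7: 107 XOR  10 =  97
byte 8: 151 XOR 227 = 116
byte 9: 241 XOR 133 = 116
byte 10: 172 XOR 205 =  97
byte 11: 157 XOR 254 =  99
byte 12: 190 XOR 213 = 107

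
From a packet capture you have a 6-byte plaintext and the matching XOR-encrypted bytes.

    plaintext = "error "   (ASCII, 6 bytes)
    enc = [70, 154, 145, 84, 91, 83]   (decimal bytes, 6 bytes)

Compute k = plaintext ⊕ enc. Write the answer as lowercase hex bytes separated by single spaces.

23 e8 e3 3b 29 73

Since enc = plaintext ⊕ k, XORing both sides with plaintext gives k = plaintext ⊕ enc.
65 XOR 46 = 23
72 XOR 9a = e8
72 XOR 91 = e3
6f XOR 54 = 3b
72 XOR 5b = 29
20 XOR 53 = 73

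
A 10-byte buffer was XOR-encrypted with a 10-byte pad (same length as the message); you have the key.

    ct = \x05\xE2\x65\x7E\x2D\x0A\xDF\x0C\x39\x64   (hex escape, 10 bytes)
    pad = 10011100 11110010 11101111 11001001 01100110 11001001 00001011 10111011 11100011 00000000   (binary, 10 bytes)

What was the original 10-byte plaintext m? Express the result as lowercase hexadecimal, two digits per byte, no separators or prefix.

byte 0: 05 XOR 9c = 99
byte 1: e2 XOR f2 = 10
byte 2: 65 XOR ef = 8a
byte 3: 7e XOR c9 = b7
byte 4: 2d XOR 66 = 4b
byte 5: 0a XOR c9 = c3
byte 6: df XOR 0b = d4
byte 7: 0c XOR bb = b7
byte 8: 39 XOR e3 = da
byte 9: 64 XOR 00 = 64

99108ab74bc3d4b7da64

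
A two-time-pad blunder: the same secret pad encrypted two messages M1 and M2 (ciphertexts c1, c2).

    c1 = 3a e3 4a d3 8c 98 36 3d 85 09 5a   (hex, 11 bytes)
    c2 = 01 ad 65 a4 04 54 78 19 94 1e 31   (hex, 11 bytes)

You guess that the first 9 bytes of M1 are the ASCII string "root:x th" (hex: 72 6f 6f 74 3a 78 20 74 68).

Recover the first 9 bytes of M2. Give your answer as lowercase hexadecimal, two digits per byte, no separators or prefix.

First, c1 ⊕ c2 = (M1 ⊕ K) ⊕ (M2 ⊕ K) = M1 ⊕ M2, so the key drops out. Then M2 = (M1 ⊕ M2) ⊕ M1 over the first 9 bytes.
byte 0: (3a XOR 01) XOR 72 = 3b XOR 72 = 49
byte 1: (e3 XOR ad) XOR 6f = 4e XOR 6f = 21
byte 2: (4a XOR 65) XOR 6f = 2f XOR 6f = 40
byte 3: (d3 XOR a4) XOR 74 = 77 XOR 74 = 03
byte 4: (8c XOR 04) XOR 3a = 88 XOR 3a = b2
byte 5: (98 XOR 54) XOR 78 = cc XOR 78 = b4
byte 6: (36 XOR 78) XOR 20 = 4e XOR 20 = 6e
byte 7: (3d XOR 19) XOR 74 = 24 XOR 74 = 50
byte 8: (85 XOR 94) XOR 68 = 11 XOR 68 = 79

49214003b2b46e5079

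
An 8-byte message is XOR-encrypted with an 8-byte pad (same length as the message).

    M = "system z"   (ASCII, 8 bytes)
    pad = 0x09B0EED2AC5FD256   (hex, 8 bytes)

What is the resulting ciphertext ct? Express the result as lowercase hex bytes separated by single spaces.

byte 0: 73 ⊕ 09 = 7a
byte 1: 79 ⊕ b0 = c9
byte 2: 73 ⊕ ee = 9d
byte 3: 74 ⊕ d2 = a6
byte 4: 65 ⊕ ac = c9
byte 5: 6d ⊕ 5f = 32
byte 6: 20 ⊕ d2 = f2
byte 7: 7a ⊕ 56 = 2c

7a c9 9d a6 c9 32 f2 2c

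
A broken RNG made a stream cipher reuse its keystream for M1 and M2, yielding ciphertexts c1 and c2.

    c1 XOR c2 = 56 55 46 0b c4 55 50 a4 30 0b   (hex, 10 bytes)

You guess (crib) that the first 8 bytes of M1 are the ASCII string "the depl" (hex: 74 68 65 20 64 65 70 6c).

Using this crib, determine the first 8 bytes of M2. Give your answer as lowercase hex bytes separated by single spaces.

Since c1 ⊕ c2 = M1 ⊕ M2, XORing with the guessed M1 bytes yields the corresponding M2 bytes: M2 = (c1 ⊕ c2) ⊕ M1.
byte 0: 01010110 XOR 01110100 = 00100010
byte 1: 01010101 XOR 01101000 = 00111101
byte 2: 01000110 XOR 01100101 = 00100011
byte 3: 00001011 XOR 00100000 = 00101011
byte 4: 11000100 XOR 01100100 = 10100000
byte 5: 01010101 XOR 01100101 = 00110000
byte 6: 01010000 XOR 01110000 = 00100000
byte 7: 10100100 XOR 01101100 = 11001000

22 3d 23 2b a0 30 20 c8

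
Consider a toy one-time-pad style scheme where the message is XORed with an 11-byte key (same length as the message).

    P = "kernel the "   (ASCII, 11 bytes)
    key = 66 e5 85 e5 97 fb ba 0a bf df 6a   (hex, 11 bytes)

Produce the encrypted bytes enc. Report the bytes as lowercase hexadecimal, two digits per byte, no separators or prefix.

XOR is its own inverse, so applying the key byte-wise gives the result directly.
byte 0: 6b ⊕ 66 = 0d
byte 1: 65 ⊕ e5 = 80
byte 2: 72 ⊕ 85 = f7
byte 3: 6e ⊕ e5 = 8b
byte 4: 65 ⊕ 97 = f2
byte 5: 6c ⊕ fb = 97
byte 6: 20 ⊕ ba = 9a
byte 7: 74 ⊕ 0a = 7e
byte 8: 68 ⊕ bf = d7
byte 9: 65 ⊕ df = ba
byte 10: 20 ⊕ 6a = 4a

0d80f78bf2979a7ed7ba4a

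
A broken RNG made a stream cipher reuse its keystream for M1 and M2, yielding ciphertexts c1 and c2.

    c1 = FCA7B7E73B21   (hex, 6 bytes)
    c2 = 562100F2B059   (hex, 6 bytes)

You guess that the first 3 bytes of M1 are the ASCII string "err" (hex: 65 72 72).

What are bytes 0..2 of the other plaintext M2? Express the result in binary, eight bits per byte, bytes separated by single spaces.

11001111 11110100 11000101

First, c1 ⊕ c2 = (M1 ⊕ K) ⊕ (M2 ⊕ K) = M1 ⊕ M2, so the key drops out. Then M2 = (M1 ⊕ M2) ⊕ M1 over the first 3 bytes.
byte 0: (fc ⊕ 56) ⊕ 65 = aa ⊕ 65 = cf
byte 1: (a7 ⊕ 21) ⊕ 72 = 86 ⊕ 72 = f4
byte 2: (b7 ⊕ 00) ⊕ 72 = b7 ⊕ 72 = c5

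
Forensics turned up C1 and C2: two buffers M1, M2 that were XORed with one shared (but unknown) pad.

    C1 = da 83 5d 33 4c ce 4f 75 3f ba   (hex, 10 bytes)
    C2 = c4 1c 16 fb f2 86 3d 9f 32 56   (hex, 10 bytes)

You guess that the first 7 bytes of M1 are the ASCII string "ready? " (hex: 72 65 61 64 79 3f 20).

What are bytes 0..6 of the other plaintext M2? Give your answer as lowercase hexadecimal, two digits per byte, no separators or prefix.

First, C1 ⊕ C2 = (M1 ⊕ K) ⊕ (M2 ⊕ K) = M1 ⊕ M2, so the key drops out. Then M2 = (M1 ⊕ M2) ⊕ M1 over the first 7 bytes.
byte 0: (da ^ c4) ^ 72 = 1e ^ 72 = 6c
byte 1: (83 ^ 1c) ^ 65 = 9f ^ 65 = fa
byte 2: (5d ^ 16) ^ 61 = 4b ^ 61 = 2a
byte 3: (33 ^ fb) ^ 64 = c8 ^ 64 = ac
byte 4: (4c ^ f2) ^ 79 = be ^ 79 = c7
byte 5: (ce ^ 86) ^ 3f = 48 ^ 3f = 77
byte 6: (4f ^ 3d) ^ 20 = 72 ^ 20 = 52

6cfa2aacc77752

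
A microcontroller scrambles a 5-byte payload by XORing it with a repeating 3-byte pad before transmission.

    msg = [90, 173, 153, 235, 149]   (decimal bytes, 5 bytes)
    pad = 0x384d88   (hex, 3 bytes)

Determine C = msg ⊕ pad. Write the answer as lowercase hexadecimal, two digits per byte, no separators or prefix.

62e011d3d8

The 3-byte key repeats, so the effective keystream is 38 4d 88 38 4d.
byte 0: 01011010 XOR 00111000 = 01100010
byte 1: 10101101 XOR 01001101 = 11100000
byte 2: 10011001 XOR 10001000 = 00010001
byte 3: 11101011 XOR 00111000 = 11010011
byte 4: 10010101 XOR 01001101 = 11011000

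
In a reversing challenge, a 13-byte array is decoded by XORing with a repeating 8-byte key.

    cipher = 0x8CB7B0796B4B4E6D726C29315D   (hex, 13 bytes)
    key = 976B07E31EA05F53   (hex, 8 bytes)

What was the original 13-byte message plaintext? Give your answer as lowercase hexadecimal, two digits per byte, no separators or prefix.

1bdcb79a75eb113ee5072ed243

The 8-byte key repeats, so the effective keystream is 97 6b 07 e3 1e a0 5f 53 97 6b 07 e3 1e.
byte 0: 8c xor 97 = 1b
byte 1: b7 xor 6b = dc
byte 2: b0 xor 07 = b7
byte 3: 79 xor e3 = 9a
byte 4: 6b xor 1e = 75
byte 5: 4b xor a0 = eb
byte 6: 4e xor 5f = 11
byte 7: 6d xor 53 = 3e
byte 8: 72 xor 97 = e5
byte 9: 6c xor 6b = 07
byte 10: 29 xor 07 = 2e
byte 11: 31 xor e3 = d2
byte 12: 5d xor 1e = 43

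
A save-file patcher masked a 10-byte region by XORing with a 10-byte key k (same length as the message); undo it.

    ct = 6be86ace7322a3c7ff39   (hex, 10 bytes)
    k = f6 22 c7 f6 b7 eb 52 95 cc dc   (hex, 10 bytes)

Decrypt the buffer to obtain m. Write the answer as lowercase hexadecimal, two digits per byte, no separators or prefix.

6b xor f6 = 9d
e8 xor 22 = ca
6a xor c7 = ad
ce xor f6 = 38
73 xor b7 = c4
22 xor eb = c9
a3 xor 52 = f1
c7 xor 95 = 52
ff xor cc = 33
39 xor dc = e5

9dcaad38c4c9f15233e5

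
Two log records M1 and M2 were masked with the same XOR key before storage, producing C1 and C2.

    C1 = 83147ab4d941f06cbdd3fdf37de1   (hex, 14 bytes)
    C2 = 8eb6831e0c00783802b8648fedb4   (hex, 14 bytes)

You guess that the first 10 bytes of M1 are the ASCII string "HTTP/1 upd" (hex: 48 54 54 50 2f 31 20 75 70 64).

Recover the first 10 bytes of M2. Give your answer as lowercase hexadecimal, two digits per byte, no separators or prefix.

45f6adfafa70a821cf0f

First, C1 ⊕ C2 = (M1 ⊕ K) ⊕ (M2 ⊕ K) = M1 ⊕ M2, so the key drops out. Then M2 = (M1 ⊕ M2) ⊕ M1 over the first 10 bytes.
byte 0: (83 xor 8e) xor 48 = 0d xor 48 = 45
byte 1: (14 xor b6) xor 54 = a2 xor 54 = f6
byte 2: (7a xor 83) xor 54 = f9 xor 54 = ad
byte 3: (b4 xor 1e) xor 50 = aa xor 50 = fa
byte 4: (d9 xor 0c) xor 2f = d5 xor 2f = fa
byte 5: (41 xor 00) xor 31 = 41 xor 31 = 70
byte 6: (f0 xor 78) xor 20 = 88 xor 20 = a8
byte 7: (6c xor 38) xor 75 = 54 xor 75 = 21
byte 8: (bd xor 02) xor 70 = bf xor 70 = cf
byte 9: (d3 xor b8) xor 64 = 6b xor 64 = 0f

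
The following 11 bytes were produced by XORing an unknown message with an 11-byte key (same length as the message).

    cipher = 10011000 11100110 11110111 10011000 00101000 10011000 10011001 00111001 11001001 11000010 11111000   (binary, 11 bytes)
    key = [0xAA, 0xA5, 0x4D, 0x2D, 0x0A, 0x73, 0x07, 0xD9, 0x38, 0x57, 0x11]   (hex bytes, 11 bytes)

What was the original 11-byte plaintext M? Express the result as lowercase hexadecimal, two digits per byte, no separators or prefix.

byte 0: 152 ⊕ 170 =  50
byte 1: 230 ⊕ 165 =  67
byte 2: 247 ⊕  77 = 186
byte 3: 152 ⊕  45 = 181
byte 4:  40 ⊕  10 =  34
byte 5: 152 ⊕ 115 = 235
byte 6: 153 ⊕   7 = 158
byte 7:  57 ⊕ 217 = 224
byte 8: 201 ⊕  56 = 241
byte 9: 194 ⊕  87 = 149
byte 10: 248 ⊕  17 = 233

3243bab522eb9ee0f195e9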